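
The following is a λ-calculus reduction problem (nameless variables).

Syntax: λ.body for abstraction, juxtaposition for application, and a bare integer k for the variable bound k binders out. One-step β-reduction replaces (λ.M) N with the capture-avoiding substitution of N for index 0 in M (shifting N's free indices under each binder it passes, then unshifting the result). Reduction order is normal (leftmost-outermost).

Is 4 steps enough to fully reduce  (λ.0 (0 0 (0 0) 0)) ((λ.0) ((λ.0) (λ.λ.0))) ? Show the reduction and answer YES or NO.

  start: (λ.0 (0 0 (0 0) 0)) ((λ.0) ((λ.0) (λ.λ.0)))
  [1] (λ.0) ((λ.0) (λ.λ.0)) ((λ.0) ((λ.0) (λ.λ.0)) ((λ.0) ((λ.0) (λ.λ.0))) ((λ.0) ((λ.0) (λ.λ.0)) ((λ.0) ((λ.0) (λ.λ.0)))) ((λ.0) ((λ.0) (λ.λ.0))))
  [2] (λ.0) (λ.λ.0) ((λ.0) ((λ.0) (λ.λ.0)) ((λ.0) ((λ.0) (λ.λ.0))) ((λ.0) ((λ.0) (λ.λ.0)) ((λ.0) ((λ.0) (λ.λ.0)))) ((λ.0) ((λ.0) (λ.λ.0))))
  [3] (λ.λ.0) ((λ.0) ((λ.0) (λ.λ.0)) ((λ.0) ((λ.0) (λ.λ.0))) ((λ.0) ((λ.0) (λ.λ.0)) ((λ.0) ((λ.0) (λ.λ.0)))) ((λ.0) ((λ.0) (λ.λ.0))))
  [4] λ.0

Answer: YES — reaches normal form λ.0 in 4 ≤ 4 steps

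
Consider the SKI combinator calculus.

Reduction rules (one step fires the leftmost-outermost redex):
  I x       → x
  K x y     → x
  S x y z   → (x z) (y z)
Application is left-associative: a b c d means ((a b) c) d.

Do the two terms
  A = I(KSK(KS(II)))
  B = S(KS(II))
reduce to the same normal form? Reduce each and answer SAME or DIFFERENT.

Term A:
  start: I(KSK(KS(II)))
  step 1: KSK(KS(II))
  step 2: S(KS(II))
  step 3: SS

Term B:
  start: S(KS(II))
  step 1: SS

Answer: SAME — A ⇓ SS, B ⇓ SS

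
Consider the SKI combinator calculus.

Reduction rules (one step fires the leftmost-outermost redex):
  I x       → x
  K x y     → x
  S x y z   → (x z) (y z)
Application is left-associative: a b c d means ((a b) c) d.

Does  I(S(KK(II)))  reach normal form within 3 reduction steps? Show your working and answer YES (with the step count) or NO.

  start: I(S(KK(II)))
  →1  S(KK(II))
  →2  SK

Answer: YES — reaches normal form SK in 2 ≤ 3 steps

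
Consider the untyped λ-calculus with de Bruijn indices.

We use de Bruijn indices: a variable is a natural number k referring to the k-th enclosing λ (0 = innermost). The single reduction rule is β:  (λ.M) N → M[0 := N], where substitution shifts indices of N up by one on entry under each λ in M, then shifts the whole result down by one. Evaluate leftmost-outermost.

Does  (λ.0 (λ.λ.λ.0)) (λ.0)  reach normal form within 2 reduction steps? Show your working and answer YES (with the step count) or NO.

  start: (λ.0 (λ.λ.λ.0)) (λ.0)
  [1] (λ.0) (λ.λ.λ.0)
  [2] λ.λ.λ.0

Answer: YES — reaches normal form λ.λ.λ.0 in 2 ≤ 2 steps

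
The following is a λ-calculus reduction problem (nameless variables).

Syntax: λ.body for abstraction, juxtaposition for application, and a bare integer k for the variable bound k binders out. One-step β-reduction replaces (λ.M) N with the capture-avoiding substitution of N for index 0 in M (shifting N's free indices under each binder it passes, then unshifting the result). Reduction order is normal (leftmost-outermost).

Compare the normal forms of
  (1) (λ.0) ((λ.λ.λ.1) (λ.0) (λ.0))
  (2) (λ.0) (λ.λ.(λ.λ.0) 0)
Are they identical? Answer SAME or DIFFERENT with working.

Term A:
  start: (λ.0) ((λ.λ.λ.1) (λ.0) (λ.0))
  [1] (λ.λ.λ.1) (λ.0) (λ.0)
  [2] (λ.λ.1) (λ.0)
  [3] λ.λ.0

Term B:
  start: (λ.0) (λ.λ.(λ.λ.0) 0)
  [1] λ.λ.(λ.λ.0) 0
  [2] λ.λ.λ.0

Answer: DIFFERENT — A ⇓ λ.λ.0, B ⇓ λ.λ.λ.0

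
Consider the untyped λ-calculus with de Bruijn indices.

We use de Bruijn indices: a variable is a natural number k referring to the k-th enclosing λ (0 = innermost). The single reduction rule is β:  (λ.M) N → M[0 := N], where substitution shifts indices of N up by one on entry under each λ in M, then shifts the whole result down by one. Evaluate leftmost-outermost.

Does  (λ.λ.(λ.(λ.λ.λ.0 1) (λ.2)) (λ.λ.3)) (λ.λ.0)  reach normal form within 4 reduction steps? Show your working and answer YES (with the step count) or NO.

Answer: YES — reaches normal form λ.λ.λ.0 1 in 3 ≤ 4 steps

Derivation:
  start: (λ.λ.(λ.(λ.λ.λ.0 1) (λ.2)) (λ.λ.3)) (λ.λ.0)
  →1  λ.(λ.(λ.λ.λ.0 1) (λ.2)) (λ.λ.λ.λ.0)
  →2  λ.(λ.λ.λ.0 1) (λ.1)
  →3  λ.λ.λ.0 1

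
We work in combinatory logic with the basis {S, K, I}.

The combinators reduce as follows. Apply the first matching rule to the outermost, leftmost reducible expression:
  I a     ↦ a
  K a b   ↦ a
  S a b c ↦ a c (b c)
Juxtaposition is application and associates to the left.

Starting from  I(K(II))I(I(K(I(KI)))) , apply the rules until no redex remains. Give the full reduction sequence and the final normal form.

  start: I(K(II))I(I(K(I(KI))))
  step 1: K(II)I(I(K(I(KI))))
  step 2: II(I(K(I(KI))))
  step 3: I(I(K(I(KI))))
  step 4: I(K(I(KI)))
  step 5: K(I(KI))
  step 6: K(KI)

Answer: normal form = K(KI)  (in 6 steps)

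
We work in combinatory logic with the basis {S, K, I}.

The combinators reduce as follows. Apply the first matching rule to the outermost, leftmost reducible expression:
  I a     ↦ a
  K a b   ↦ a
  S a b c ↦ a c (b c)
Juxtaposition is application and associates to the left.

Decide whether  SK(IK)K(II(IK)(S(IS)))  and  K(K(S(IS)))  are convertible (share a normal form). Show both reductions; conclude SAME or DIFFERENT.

Term A:
  start: SK(IK)K(II(IK)(S(IS)))
  →1  KK(IKK)(II(IK)(S(IS)))
  →2  K(II(IK)(S(IS)))
  →3  K(I(IK)(S(IS)))
  →4  K(IK(S(IS)))
  →5  K(K(S(IS)))
  →6  K(K(SS))

Term B:
  start: K(K(S(IS)))
  →1  K(K(SS))

Answer: SAME — A ⇓ K(K(SS)), B ⇓ K(K(SS))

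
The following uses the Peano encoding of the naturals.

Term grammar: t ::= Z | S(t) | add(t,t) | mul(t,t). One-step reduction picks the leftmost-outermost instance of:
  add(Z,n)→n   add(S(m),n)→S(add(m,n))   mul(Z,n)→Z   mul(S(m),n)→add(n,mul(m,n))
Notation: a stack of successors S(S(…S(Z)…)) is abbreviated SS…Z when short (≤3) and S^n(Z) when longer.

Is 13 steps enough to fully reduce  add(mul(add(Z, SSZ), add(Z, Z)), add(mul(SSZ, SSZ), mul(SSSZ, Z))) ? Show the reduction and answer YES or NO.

  start: add(mul(add(Z, SSZ), add(Z, Z)), add(mul(SSZ, SSZ), mul(SSSZ, Z)))
  step 1: add(mul(SSZ, add(Z, Z)), add(mul(SSZ, SSZ), mul(SSSZ, Z)))
  step 2: add(add(add(Z, Z), mul(SZ, add(Z, Z))), add(mul(SSZ, SSZ), mul(SSSZ, Z)))
  step 3: add(add(Z, mul(SZ, add(Z, Z))), add(mul(SSZ, SSZ), mul(SSSZ, Z)))
  step 4: add(mul(SZ, add(Z, Z)), add(mul(SSZ, SSZ), mul(SSSZ, Z)))
  step 5: add(add(add(Z, Z), mul(Z, add(Z, Z))), add(mul(SSZ, SSZ), mul(SSSZ, Z)))
  step 6: add(add(Z, mul(Z, add(Z, Z))), add(mul(SSZ, SSZ), mul(SSSZ, Z)))
  step 7: add(mul(Z, add(Z, Z)), add(mul(SSZ, SSZ), mul(SSSZ, Z)))
  step 8: add(Z, add(mul(SSZ, SSZ), mul(SSSZ, Z)))
  step 9: add(mul(SSZ, SSZ), mul(SSSZ, Z))
  step 10: add(add(SSZ, mul(SZ, SSZ)), mul(SSSZ, Z))
  step 11: add(S(add(SZ, mul(SZ, SSZ))), mul(SSSZ, Z))
  step 12: S(add(add(SZ, mul(SZ, SSZ)), mul(SSSZ, Z)))
  step 13: S(add(S(add(Z, mul(SZ, SSZ))), mul(SSSZ, Z)))

Answer: NO — after 13 steps the term is S(add(S(add(Z, mul(SZ, SSZ))), mul(SSSZ, Z))), not yet normal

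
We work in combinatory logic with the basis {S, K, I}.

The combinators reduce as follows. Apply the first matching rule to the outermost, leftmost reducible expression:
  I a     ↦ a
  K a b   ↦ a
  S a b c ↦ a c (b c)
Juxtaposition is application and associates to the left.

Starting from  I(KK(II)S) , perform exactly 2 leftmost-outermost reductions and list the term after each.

Answer: after 2 steps: KS

Derivation:
  start: I(KK(II)S)
  →1  KK(II)S
  →2  KS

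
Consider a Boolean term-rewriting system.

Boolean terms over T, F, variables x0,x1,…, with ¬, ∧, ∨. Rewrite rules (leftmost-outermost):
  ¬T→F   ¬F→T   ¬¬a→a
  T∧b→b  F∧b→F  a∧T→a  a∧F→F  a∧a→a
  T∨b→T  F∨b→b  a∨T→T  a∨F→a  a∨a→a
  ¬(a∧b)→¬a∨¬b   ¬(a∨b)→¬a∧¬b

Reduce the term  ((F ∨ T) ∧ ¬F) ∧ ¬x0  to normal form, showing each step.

  start: ((F ∨ T) ∧ ¬F) ∧ ¬x0
  [1] (T ∧ ¬F) ∧ ¬x0
  [2] ¬F ∧ ¬x0
  [3] T ∧ ¬x0
  [4] ¬x0

Answer: normal form = ¬x0  (in 4 steps)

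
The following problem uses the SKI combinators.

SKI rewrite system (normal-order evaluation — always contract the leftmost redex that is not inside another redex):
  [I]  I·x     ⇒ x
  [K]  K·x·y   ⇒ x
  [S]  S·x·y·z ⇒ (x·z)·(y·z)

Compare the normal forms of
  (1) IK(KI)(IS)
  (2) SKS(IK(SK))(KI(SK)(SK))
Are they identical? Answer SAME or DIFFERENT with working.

Answer: DIFFERENT — A ⇓ KI, B ⇓ SK

Working:
Term A:
  start: IK(KI)(IS)
  step 1: K(KI)(IS)
  step 2: KI

Term B:
  start: SKS(IK(SK))(KI(SK)(SK))
  step 1: K(IK(SK))(S(IK(SK)))(KI(SK)(SK))
  step 2: IK(SK)(KI(SK)(SK))
  step 3: K(SK)(KI(SK)(SK))
  step 4: SK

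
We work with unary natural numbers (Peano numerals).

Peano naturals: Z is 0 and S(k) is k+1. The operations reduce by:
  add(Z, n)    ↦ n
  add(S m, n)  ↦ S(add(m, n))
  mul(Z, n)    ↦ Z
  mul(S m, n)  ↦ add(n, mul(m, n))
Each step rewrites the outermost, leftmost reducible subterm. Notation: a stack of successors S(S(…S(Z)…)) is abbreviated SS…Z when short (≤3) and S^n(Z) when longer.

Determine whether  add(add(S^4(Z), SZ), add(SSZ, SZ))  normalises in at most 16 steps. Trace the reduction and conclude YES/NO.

Answer: YES — reaches normal form S^8(Z) in 14 ≤ 16 steps

Reduction:
  start: add(add(S^4(Z), SZ), add(SSZ, SZ))
  [1] add(S(add(SSSZ, SZ)), add(SSZ, SZ))
  [2] S(add(add(SSSZ, SZ), add(SSZ, SZ)))
  [3] S(add(S(add(SSZ, SZ)), add(SSZ, SZ)))
  [4] S(S(add(add(SSZ, SZ), add(SSZ, SZ))))
  [5] S(S(add(S(add(SZ, SZ)), add(SSZ, SZ))))
  [6] S(S(S(add(add(SZ, SZ), add(SSZ, SZ)))))
  [7] S(S(S(add(S(add(Z, SZ)), add(SSZ, SZ)))))
  [8] S(S(S(S(add(add(Z, SZ), add(SSZ, SZ))))))
  [9] S(S(S(S(add(SZ, add(SSZ, SZ))))))
  [10] S(S(S(S(S(add(Z, add(SSZ, SZ)))))))
  [11] S(S(S(S(S(add(SSZ, SZ))))))
  [12] S(S(S(S(S(S(add(SZ, SZ)))))))
  [13] S(S(S(S(S(S(S(add(Z, SZ))))))))
  [14] S^8(Z)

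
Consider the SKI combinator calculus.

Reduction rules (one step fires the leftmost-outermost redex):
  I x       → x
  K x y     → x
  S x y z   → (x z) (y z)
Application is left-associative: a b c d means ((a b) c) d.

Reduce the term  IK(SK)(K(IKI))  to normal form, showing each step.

  start: IK(SK)(K(IKI))
  →1  K(SK)(K(IKI))
  →2  SK

Answer: normal form = SK  (in 2 steps)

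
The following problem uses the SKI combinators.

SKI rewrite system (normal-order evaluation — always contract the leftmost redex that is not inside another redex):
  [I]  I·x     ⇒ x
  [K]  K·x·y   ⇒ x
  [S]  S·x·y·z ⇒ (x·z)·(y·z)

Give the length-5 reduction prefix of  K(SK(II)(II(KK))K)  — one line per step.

  start: K(SK(II)(II(KK))K)
  →1  K(K(II(KK))(II(II(KK)))K)
  →2  K(II(KK)K)
  →3  K(I(KK)K)
  →4  K(KKK)
  →5  KK

Answer: after 5 steps: KK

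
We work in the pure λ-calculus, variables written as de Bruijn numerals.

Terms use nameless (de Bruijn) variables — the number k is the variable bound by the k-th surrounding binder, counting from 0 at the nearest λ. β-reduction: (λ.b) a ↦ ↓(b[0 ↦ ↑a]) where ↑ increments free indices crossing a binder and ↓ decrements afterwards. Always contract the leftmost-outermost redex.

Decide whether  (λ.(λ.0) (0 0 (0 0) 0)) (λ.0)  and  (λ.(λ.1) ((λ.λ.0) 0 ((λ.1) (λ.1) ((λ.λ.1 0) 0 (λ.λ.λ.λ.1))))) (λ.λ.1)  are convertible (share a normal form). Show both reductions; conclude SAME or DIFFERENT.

Term A:
  start: (λ.(λ.0) (0 0 (0 0) 0)) (λ.0)
  step 1: (λ.0) ((λ.0) (λ.0) ((λ.0) (λ.0)) (λ.0))
  step 2: (λ.0) (λ.0) ((λ.0) (λ.0)) (λ.0)
  step 3: (λ.0) ((λ.0) (λ.0)) (λ.0)
  step 4: (λ.0) (λ.0) (λ.0)
  step 5: (λ.0) (λ.0)
  step 6: λ.0

Term B:
  start: (λ.(λ.1) ((λ.λ.0) 0 ((λ.1) (λ.1) ((λ.λ.1 0) 0 (λ.λ.λ.λ.1))))) (λ.λ.1)
  step 1: (λ.λ.λ.1) ((λ.λ.0) (λ.λ.1) ((λ.λ.λ.1) (λ.λ.λ.1) ((λ.λ.1 0) (λ.λ.1) (λ.λ.λ.λ.1))))
  step 2: λ.λ.1

Answer: DIFFERENT — A ⇓ λ.0, B ⇓ λ.λ.1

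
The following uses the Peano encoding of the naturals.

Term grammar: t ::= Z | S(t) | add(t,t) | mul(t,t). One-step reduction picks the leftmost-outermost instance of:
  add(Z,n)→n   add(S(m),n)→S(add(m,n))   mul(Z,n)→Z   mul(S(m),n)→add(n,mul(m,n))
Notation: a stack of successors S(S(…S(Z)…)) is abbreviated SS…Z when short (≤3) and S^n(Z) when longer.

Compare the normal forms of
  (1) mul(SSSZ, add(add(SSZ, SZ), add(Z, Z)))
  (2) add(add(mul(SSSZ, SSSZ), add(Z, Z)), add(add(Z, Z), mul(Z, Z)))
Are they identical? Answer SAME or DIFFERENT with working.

Answer: SAME — A ⇓ S^9(Z), B ⇓ S^9(Z)

Working:
Term A:
  start: mul(SSSZ, add(add(SSZ, SZ), add(Z, Z)))
  →1  add(add(add(SSZ, SZ), add(Z, Z)), mul(SSZ, add(add(SSZ, SZ), add(Z, Z))))
  →2  add(add(S(add(SZ, SZ)), add(Z, Z)), mul(SSZ, add(add(SSZ, SZ), add(Z, Z))))
  →3  add(S(add(add(SZ, SZ), add(Z, Z))), mul(SSZ, add(add(SSZ, SZ), add(Z, Z))))
  →4  S(add(add(add(SZ, SZ), add(Z, Z)), mul(SSZ, add(add(SSZ, SZ), add(Z, Z)))))
  →5  S(add(add(S(add(Z, SZ)), add(Z, Z)), mul(SSZ, add(add(SSZ, SZ), add(Z, Z)))))
  →6  S(add(S(add(add(Z, SZ), add(Z, Z))), mul(SSZ, add(add(SSZ, SZ), add(Z, Z)))))
  →7  S(S(add(add(add(Z, SZ), add(Z, Z)), mul(SSZ, add(add(SSZ, SZ), add(Z, Z))))))
  →8  S(S(add(add(SZ, add(Z, Z)), mul(SSZ, add(add(SSZ, SZ), add(Z, Z))))))
  →9  S(S(add(S(add(Z, add(Z, Z))), mul(SSZ, add(add(SSZ, SZ), add(Z, Z))))))
  →10  S(S(S(add(add(Z, add(Z, Z)), mul(SSZ, add(add(SSZ, SZ), add(Z, Z)))))))
  →11  S(S(S(add(add(Z, Z), mul(SSZ, add(add(SSZ, SZ), add(Z, Z)))))))
  →12  S(S(S(add(Z, mul(SSZ, add(add(SSZ, SZ), add(Z, Z)))))))
  →13  S(S(S(mul(SSZ, add(add(SSZ, SZ), add(Z, Z))))))
  →14  S(S(S(add(add(add(SSZ, SZ), add(Z, Z)), mul(SZ, add(add(SSZ, SZ), add(Z, Z)))))))
  →15  S(S(S(add(add(S(add(SZ, SZ)), add(Z, Z)), mul(SZ, add(add(SSZ, SZ), add(Z, Z)))))))
  →16  S(S(S(add(S(add(add(SZ, SZ), add(Z, Z))), mul(SZ, add(add(SSZ, SZ), add(Z, Z)))))))
  →17  S(S(S(S(add(add(add(SZ, SZ), add(Z, Z)), mul(SZ, add(add(SSZ, SZ), add(Z, Z))))))))
  →18  S(S(S(S(add(add(S(add(Z, SZ)), add(Z, Z)), mul(SZ, add(add(SSZ, SZ), add(Z, Z))))))))
  →19  S(S(S(S(add(S(add(add(Z, SZ), add(Z, Z))), mul(SZ, add(add(SSZ, SZ), add(Z, Z))))))))
  →20  S(S(S(S(S(add(add(add(Z, SZ), add(Z, Z)), mul(SZ, add(add(SSZ, SZ), add(Z, Z)))))))))
  →21  S(S(S(S(S(add(add(SZ, add(Z, Z)), mul(SZ, add(add(SSZ, SZ), add(Z, Z)))))))))
  →22  S(S(S(S(S(add(S(add(Z, add(Z, Z))), mul(SZ, add(add(SSZ, SZ), add(Z, Z)))))))))
  →23  S(S(S(S(S(S(add(add(Z, add(Z, Z)), mul(SZ, add(add(SSZ, SZ), add(Z, Z))))))))))
  →24  S(S(S(S(S(S(add(add(Z, Z), mul(SZ, add(add(SSZ, SZ), add(Z, Z))))))))))
  →25  S(S(S(S(S(S(add(Z, mul(SZ, add(add(SSZ, SZ), add(Z, Z))))))))))
  →26  S(S(S(S(S(S(mul(SZ, add(add(SSZ, SZ), add(Z, Z)))))))))
  →27  S(S(S(S(S(S(add(add(add(SSZ, SZ), add(Z, Z)), mul(Z, add(add(SSZ, SZ), add(Z, Z))))))))))
  →28  S(S(S(S(S(S(add(add(S(add(SZ, SZ)), add(Z, Z)), mul(Z, add(add(SSZ, SZ), add(Z, Z))))))))))
  →29  S(S(S(S(S(S(add(S(add(add(SZ, SZ), add(Z, Z))), mul(Z, add(add(SSZ, SZ), add(Z, Z))))))))))
  →30  S(S(S(S(S(S(S(add(add(add(SZ, SZ), add(Z, Z)), mul(Z, add(add(SSZ, SZ), add(Z, Z)))))))))))
  →31  S(S(S(S(S(S(S(add(add(S(add(Z, SZ)), add(Z, Z)), mul(Z, add(add(SSZ, SZ), add(Z, Z)))))))))))
  →32  S(S(S(S(S(S(S(add(S(add(add(Z, SZ), add(Z, Z))), mul(Z, add(add(SSZ, SZ), add(Z, Z)))))))))))
  →33  S(S(S(S(S(S(S(S(add(add(add(Z, SZ), add(Z, Z)), mul(Z, add(add(SSZ, SZ), add(Z, Z))))))))))))
  →34  S(S(S(S(S(S(S(S(add(add(SZ, add(Z, Z)), mul(Z, add(add(SSZ, SZ), add(Z, Z))))))))))))
  →35  S(S(S(S(S(S(S(S(add(S(add(Z, add(Z, Z))), mul(Z, add(add(SSZ, SZ), add(Z, Z))))))))))))
  →36  S(S(S(S(S(S(S(S(S(add(add(Z, add(Z, Z)), mul(Z, add(add(SSZ, SZ), add(Z, Z)))))))))))))
  →37  S(S(S(S(S(S(S(S(S(add(add(Z, Z), mul(Z, add(add(SSZ, SZ), add(Z, Z)))))))))))))
  →38  S(S(S(S(S(S(S(S(S(add(Z, mul(Z, add(add(SSZ, SZ), add(Z, Z)))))))))))))
  →39  S(S(S(S(S(S(S(S(S(mul(Z, add(add(SSZ, SZ), add(Z, Z))))))))))))
  →40  S^9(Z)

Term B:
  start: add(add(mul(SSSZ, SSSZ), add(Z, Z)), add(add(Z, Z), mul(Z, Z)))
  →1  add(add(add(SSSZ, mul(SSZ, SSSZ)), add(Z, Z)), add(add(Z, Z), mul(Z, Z)))
  →2  add(add(S(add(SSZ, mul(SSZ, SSSZ))), add(Z, Z)), add(add(Z, Z), mul(Z, Z)))
  →3  add(S(add(add(SSZ, mul(SSZ, SSSZ)), add(Z, Z))), add(add(Z, Z), mul(Z, Z)))
  →4  S(add(add(add(SSZ, mul(SSZ, SSSZ)), add(Z, Z)), add(add(Z, Z), mul(Z, Z))))
  →5  S(add(add(S(add(SZ, mul(SSZ, SSSZ))), add(Z, Z)), add(add(Z, Z), mul(Z, Z))))
  →6  S(add(S(add(add(SZ, mul(SSZ, SSSZ)), add(Z, Z))), add(add(Z, Z), mul(Z, Z))))
  →7  S(S(add(add(add(SZ, mul(SSZ, SSSZ)), add(Z, Z)), add(add(Z, Z), mul(Z, Z)))))
  →8  S(S(add(add(S(add(Z, mul(SSZ, SSSZ))), add(Z, Z)), add(add(Z, Z), mul(Z, Z)))))
  →9  S(S(add(S(add(add(Z, mul(SSZ, SSSZ)), add(Z, Z))), add(add(Z, Z), mul(Z, Z)))))
  →10  S(S(S(add(add(add(Z, mul(SSZ, SSSZ)), add(Z, Z)), add(add(Z, Z), mul(Z, Z))))))
  →11  S(S(S(add(add(mul(SSZ, SSSZ), add(Z, Z)), add(add(Z, Z), mul(Z, Z))))))
  →12  S(S(S(add(add(add(SSSZ, mul(SZ, SSSZ)), add(Z, Z)), add(add(Z, Z), mul(Z, Z))))))
  →13  S(S(S(add(add(S(add(SSZ, mul(SZ, SSSZ))), add(Z, Z)), add(add(Z, Z), mul(Z, Z))))))
  →14  S(S(S(add(S(add(add(SSZ, mul(SZ, SSSZ)), add(Z, Z))), add(add(Z, Z), mul(Z, Z))))))
  →15  S(S(S(S(add(add(add(SSZ, mul(SZ, SSSZ)), add(Z, Z)), add(add(Z, Z), mul(Z, Z)))))))
  →16  S(S(S(S(add(add(S(add(SZ, mul(SZ, SSSZ))), add(Z, Z)), add(add(Z, Z), mul(Z, Z)))))))
  →17  S(S(S(S(add(S(add(add(SZ, mul(SZ, SSSZ)), add(Z, Z))), add(add(Z, Z), mul(Z, Z)))))))
  →18  S(S(S(S(S(add(add(add(SZ, mul(SZ, SSSZ)), add(Z, Z)), add(add(Z, Z), mul(Z, Z))))))))
  →19  S(S(S(S(S(add(add(S(add(Z, mul(SZ, SSSZ))), add(Z, Z)), add(add(Z, Z), mul(Z, Z))))))))
  →20  S(S(S(S(S(add(S(add(add(Z, mul(SZ, SSSZ)), add(Z, Z))), add(add(Z, Z), mul(Z, Z))))))))
  →21  S(S(S(S(S(S(add(add(add(Z, mul(SZ, SSSZ)), add(Z, Z)), add(add(Z, Z), mul(Z, Z)))))))))
  →22  S(S(S(S(S(S(add(add(mul(SZ, SSSZ), add(Z, Z)), add(add(Z, Z), mul(Z, Z)))))))))
  →23  S(S(S(S(S(S(add(add(add(SSSZ, mul(Z, SSSZ)), add(Z, Z)), add(add(Z, Z), mul(Z, Z)))))))))
  →24  S(S(S(S(S(S(add(add(S(add(SSZ, mul(Z, SSSZ))), add(Z, Z)), add(add(Z, Z), mul(Z, Z)))))))))
  →25  S(S(S(S(S(S(add(S(add(add(SSZ, mul(Z, SSSZ)), add(Z, Z))), add(add(Z, Z), mul(Z, Z)))))))))
  →26  S(S(S(S(S(S(S(add(add(add(SSZ, mul(Z, SSSZ)), add(Z, Z)), add(add(Z, Z), mul(Z, Z))))))))))
  →27  S(S(S(S(S(S(S(add(add(S(add(SZ, mul(Z, SSSZ))), add(Z, Z)), add(add(Z, Z), mul(Z, Z))))))))))
  →28  S(S(S(S(S(S(S(add(S(add(add(SZ, mul(Z, SSSZ)), add(Z, Z))), add(add(Z, Z), mul(Z, Z))))))))))
  →29  S(S(S(S(S(S(S(S(add(add(add(SZ, mul(Z, SSSZ)), add(Z, Z)), add(add(Z, Z), mul(Z, Z)))))))))))
  →30  S(S(S(S(S(S(S(S(add(add(S(add(Z, mul(Z, SSSZ))), add(Z, Z)), add(add(Z, Z), mul(Z, Z)))))))))))
  →31  S(S(S(S(S(S(S(S(add(S(add(add(Z, mul(Z, SSSZ)), add(Z, Z))), add(add(Z, Z), mul(Z, Z)))))))))))
  →32  S(S(S(S(S(S(S(S(S(add(add(add(Z, mul(Z, SSSZ)), add(Z, Z)), add(add(Z, Z), mul(Z, Z))))))))))))
  →33  S(S(S(S(S(S(S(S(S(add(add(mul(Z, SSSZ), add(Z, Z)), add(add(Z, Z), mul(Z, Z))))))))))))
  →34  S(S(S(S(S(S(S(S(S(add(add(Z, add(Z, Z)), add(add(Z, Z), mul(Z, Z))))))))))))
  →35  S(S(S(S(S(S(S(S(S(add(add(Z, Z), add(add(Z, Z), mul(Z, Z))))))))))))
  →36  S(S(S(S(S(S(S(S(S(add(Z, add(add(Z, Z), mul(Z, Z))))))))))))
  →37  S(S(S(S(S(S(S(S(S(add(add(Z, Z), mul(Z, Z)))))))))))
  →38  S(S(S(S(S(S(S(S(S(add(Z, mul(Z, Z)))))))))))
  →39  S(S(S(S(S(S(S(S(S(mul(Z, Z))))))))))
  →40  S^9(Z)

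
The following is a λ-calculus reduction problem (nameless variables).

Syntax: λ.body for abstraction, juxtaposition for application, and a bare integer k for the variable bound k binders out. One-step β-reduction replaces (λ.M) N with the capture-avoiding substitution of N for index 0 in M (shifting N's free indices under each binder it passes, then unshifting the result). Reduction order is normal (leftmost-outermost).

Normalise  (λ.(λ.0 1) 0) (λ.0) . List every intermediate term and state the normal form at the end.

Answer: normal form = λ.0  (in 3 steps)

Working:
  start: (λ.(λ.0 1) 0) (λ.0)
  →1  (λ.0 (λ.0)) (λ.0)
  →2  (λ.0) (λ.0)
  →3  λ.0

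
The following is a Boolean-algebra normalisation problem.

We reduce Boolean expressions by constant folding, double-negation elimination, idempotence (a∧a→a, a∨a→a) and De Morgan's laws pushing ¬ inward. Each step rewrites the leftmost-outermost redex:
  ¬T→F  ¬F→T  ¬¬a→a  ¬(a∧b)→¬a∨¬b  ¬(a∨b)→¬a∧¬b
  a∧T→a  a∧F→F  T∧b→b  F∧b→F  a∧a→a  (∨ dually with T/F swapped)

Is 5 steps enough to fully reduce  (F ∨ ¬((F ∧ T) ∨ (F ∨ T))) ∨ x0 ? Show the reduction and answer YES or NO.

Answer: NO — after 5 steps the term is (T ∧ ¬(F ∨ T)) ∨ x0, not yet normal

Reduction:
  start: (F ∨ ¬((F ∧ T) ∨ (F ∨ T))) ∨ x0
  [1] ¬((F ∧ T) ∨ (F ∨ T)) ∨ x0
  [2] (¬(F ∧ T) ∧ ¬(F ∨ T)) ∨ x0
  [3] ((¬F ∨ ¬T) ∧ ¬(F ∨ T)) ∨ x0
  [4] ((T ∨ ¬T) ∧ ¬(F ∨ T)) ∨ x0
  [5] (T ∧ ¬(F ∨ T)) ∨ x0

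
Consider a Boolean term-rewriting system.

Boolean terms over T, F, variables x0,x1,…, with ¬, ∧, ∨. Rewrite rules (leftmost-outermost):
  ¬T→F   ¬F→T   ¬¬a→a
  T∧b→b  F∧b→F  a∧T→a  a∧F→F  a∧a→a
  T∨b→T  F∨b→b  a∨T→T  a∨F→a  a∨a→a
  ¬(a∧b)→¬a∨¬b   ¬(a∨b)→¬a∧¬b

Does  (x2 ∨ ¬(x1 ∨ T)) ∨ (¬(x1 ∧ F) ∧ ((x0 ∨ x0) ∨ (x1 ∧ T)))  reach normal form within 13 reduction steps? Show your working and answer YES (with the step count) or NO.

Answer: YES — reaches normal form x2 ∨ (x0 ∨ x1) in 10 ≤ 13 steps

Derivation:
  start: (x2 ∨ ¬(x1 ∨ T)) ∨ (¬(x1 ∧ F) ∧ ((x0 ∨ x0) ∨ (x1 ∧ T)))
  →1  (x2 ∨ (¬x1 ∧ ¬T)) ∨ (¬(x1 ∧ F) ∧ ((x0 ∨ x0) ∨ (x1 ∧ T)))
  →2  (x2 ∨ (¬x1 ∧ F)) ∨ (¬(x1 ∧ F) ∧ ((x0 ∨ x0) ∨ (x1 ∧ T)))
  →3  (x2 ∨ F) ∨ (¬(x1 ∧ F) ∧ ((x0 ∨ x0) ∨ (x1 ∧ T)))
  →4  x2 ∨ (¬(x1 ∧ F) ∧ ((x0 ∨ x0) ∨ (x1 ∧ T)))
  →5  x2 ∨ ((¬x1 ∨ ¬F) ∧ ((x0 ∨ x0) ∨ (x1 ∧ T)))
  →6  x2 ∨ ((¬x1 ∨ T) ∧ ((x0 ∨ x0) ∨ (x1 ∧ T)))
  →7  x2 ∨ (T ∧ ((x0 ∨ x0) ∨ (x1 ∧ T)))
  →8  x2 ∨ ((x0 ∨ x0) ∨ (x1 ∧ T))
  →9  x2 ∨ (x0 ∨ (x1 ∧ T))
  →10  x2 ∨ (x0 ∨ x1)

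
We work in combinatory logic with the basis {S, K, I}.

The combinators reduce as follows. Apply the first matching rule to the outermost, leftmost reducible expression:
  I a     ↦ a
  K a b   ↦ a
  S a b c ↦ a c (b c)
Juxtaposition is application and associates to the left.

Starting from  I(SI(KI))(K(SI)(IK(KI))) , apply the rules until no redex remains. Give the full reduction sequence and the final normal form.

Answer: normal form = SII  (in 5 steps)

Reduction:
  start: I(SI(KI))(K(SI)(IK(KI)))
  [1] SI(KI)(K(SI)(IK(KI)))
  [2] I(K(SI)(IK(KI)))(KI(K(SI)(IK(KI))))
  [3] K(SI)(IK(KI))(KI(K(SI)(IK(KI))))
  [4] SI(KI(K(SI)(IK(KI))))
  [5] SII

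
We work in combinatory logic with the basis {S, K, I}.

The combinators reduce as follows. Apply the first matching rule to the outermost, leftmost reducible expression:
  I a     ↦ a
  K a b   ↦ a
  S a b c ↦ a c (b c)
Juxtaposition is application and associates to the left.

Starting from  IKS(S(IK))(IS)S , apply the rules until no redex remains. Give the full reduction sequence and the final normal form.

  start: IKS(S(IK))(IS)S
  step 1: KS(S(IK))(IS)S
  step 2: S(IS)S
  step 3: SSS

Answer: normal form = SSS  (in 3 steps)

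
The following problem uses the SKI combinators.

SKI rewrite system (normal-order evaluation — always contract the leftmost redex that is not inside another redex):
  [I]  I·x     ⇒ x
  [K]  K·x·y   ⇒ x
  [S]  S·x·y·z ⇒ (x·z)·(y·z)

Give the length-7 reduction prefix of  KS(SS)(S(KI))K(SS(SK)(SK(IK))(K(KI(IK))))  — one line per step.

  start: KS(SS)(S(KI))K(SS(SK)(SK(IK))(K(KI(IK))))
  step 1: S(S(KI))K(SS(SK)(SK(IK))(K(KI(IK))))
  step 2: S(KI)(SS(SK)(SK(IK))(K(KI(IK))))(K(SS(SK)(SK(IK))(K(KI(IK)))))
  step 3: KI(K(SS(SK)(SK(IK))(K(KI(IK)))))(SS(SK)(SK(IK))(K(KI(IK)))(K(SS(SK)(SK(IK))(K(KI(IK))))))
  step 4: I(SS(SK)(SK(IK))(K(KI(IK)))(K(SS(SK)(SK(IK))(K(KI(IK))))))
  step 5: SS(SK)(SK(IK))(K(KI(IK)))(K(SS(SK)(SK(IK))(K(KI(IK)))))
  step 6: S(SK(IK))(SK(SK(IK)))(K(KI(IK)))(K(SS(SK)(SK(IK))(K(KI(IK)))))
  step 7: SK(IK)(K(KI(IK)))(SK(SK(IK))(K(KI(IK))))(K(SS(SK)(SK(IK))(K(KI(IK)))))

Answer: after 7 steps: SK(IK)(K(KI(IK)))(SK(SK(IK))(K(KI(IK))))(K(SS(SK)(SK(IK))(K(KI(IK)))))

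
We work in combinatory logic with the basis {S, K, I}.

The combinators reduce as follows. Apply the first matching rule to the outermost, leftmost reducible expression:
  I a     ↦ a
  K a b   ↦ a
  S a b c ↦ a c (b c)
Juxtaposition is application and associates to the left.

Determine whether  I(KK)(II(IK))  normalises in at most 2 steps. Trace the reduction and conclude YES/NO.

  start: I(KK)(II(IK))
  →1  KK(II(IK))
  →2  K

Answer: YES — reaches normal form K in 2 ≤ 2 steps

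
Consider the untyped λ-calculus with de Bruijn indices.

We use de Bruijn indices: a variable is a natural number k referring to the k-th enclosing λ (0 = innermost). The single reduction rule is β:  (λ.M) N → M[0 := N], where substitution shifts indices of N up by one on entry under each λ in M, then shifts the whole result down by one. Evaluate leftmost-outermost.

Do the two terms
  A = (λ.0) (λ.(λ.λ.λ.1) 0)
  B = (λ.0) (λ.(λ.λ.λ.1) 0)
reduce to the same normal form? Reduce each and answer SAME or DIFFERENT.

Term A:
  start: (λ.0) (λ.(λ.λ.λ.1) 0)
  →1  λ.(λ.λ.λ.1) 0
  →2  λ.λ.λ.1

Term B:
  start: (λ.0) (λ.(λ.λ.λ.1) 0)
  →1  λ.(λ.λ.λ.1) 0
  →2  λ.λ.λ.1

Answer: SAME — A ⇓ λ.λ.λ.1, B ⇓ λ.λ.λ.1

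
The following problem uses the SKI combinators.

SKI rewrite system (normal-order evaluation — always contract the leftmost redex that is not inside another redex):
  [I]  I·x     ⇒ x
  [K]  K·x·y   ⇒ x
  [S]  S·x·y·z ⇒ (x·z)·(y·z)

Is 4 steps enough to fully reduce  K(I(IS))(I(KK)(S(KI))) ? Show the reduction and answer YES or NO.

  start: K(I(IS))(I(KK)(S(KI)))
  step 1: I(IS)
  step 2: IS
  step 3: S

Answer: YES — reaches normal form S in 3 ≤ 4 steps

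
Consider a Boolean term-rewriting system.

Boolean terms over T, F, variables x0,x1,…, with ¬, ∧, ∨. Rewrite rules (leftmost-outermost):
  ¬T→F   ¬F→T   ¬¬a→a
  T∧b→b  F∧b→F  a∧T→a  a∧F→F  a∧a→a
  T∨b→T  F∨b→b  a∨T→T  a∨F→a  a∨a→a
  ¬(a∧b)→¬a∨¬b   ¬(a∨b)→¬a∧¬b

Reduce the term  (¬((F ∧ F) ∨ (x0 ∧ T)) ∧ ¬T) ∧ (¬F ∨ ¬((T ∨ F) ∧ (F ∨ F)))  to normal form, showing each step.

  start: (¬((F ∧ F) ∨ (x0 ∧ T)) ∧ ¬T) ∧ (¬F ∨ ¬((T ∨ F) ∧ (F ∨ F)))
  [1] ((¬(F ∧ F) ∧ ¬(x0 ∧ T)) ∧ ¬T) ∧ (¬F ∨ ¬((T ∨ F) ∧ (F ∨ F)))
  [2] (((¬F ∨ ¬F) ∧ ¬(x0 ∧ T)) ∧ ¬T) ∧ (¬F ∨ ¬((T ∨ F) ∧ (F ∨ F)))
  [3] ((¬F ∧ ¬(x0 ∧ T)) ∧ ¬T) ∧ (¬F ∨ ¬((T ∨ F) ∧ (F ∨ F)))
  [4] ((T ∧ ¬(x0 ∧ T)) ∧ ¬T) ∧ (¬F ∨ ¬((T ∨ F) ∧ (F ∨ F)))
  [5] (¬(x0 ∧ T) ∧ ¬T) ∧ (¬F ∨ ¬((T ∨ F) ∧ (F ∨ F)))
  [6] ((¬x0 ∨ ¬T) ∧ ¬T) ∧ (¬F ∨ ¬((T ∨ F) ∧ (F ∨ F)))
  [7] ((¬x0 ∨ F) ∧ ¬T) ∧ (¬F ∨ ¬((T ∨ F) ∧ (F ∨ F)))
  [8] (¬x0 ∧ ¬T) ∧ (¬F ∨ ¬((T ∨ F) ∧ (F ∨ F)))
  [9] (¬x0 ∧ F) ∧ (¬F ∨ ¬((T ∨ F) ∧ (F ∨ F)))
  [10] F ∧ (¬F ∨ ¬((T ∨ F) ∧ (F ∨ F)))
  [11] F

Answer: normal form = F  (in 11 steps)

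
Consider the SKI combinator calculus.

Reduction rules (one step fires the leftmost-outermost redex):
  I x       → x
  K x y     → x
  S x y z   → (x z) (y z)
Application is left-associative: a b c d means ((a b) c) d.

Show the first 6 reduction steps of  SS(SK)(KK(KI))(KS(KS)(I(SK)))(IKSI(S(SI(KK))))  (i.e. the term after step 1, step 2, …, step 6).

Answer: after 6 steps: S(SK)(IKSI(S(SI(KK))))

Reduction:
  start: SS(SK)(KK(KI))(KS(KS)(I(SK)))(IKSI(S(SI(KK))))
  step 1: S(KK(KI))(SK(KK(KI)))(KS(KS)(I(SK)))(IKSI(S(SI(KK))))
  step 2: KK(KI)(KS(KS)(I(SK)))(SK(KK(KI))(KS(KS)(I(SK))))(IKSI(S(SI(KK))))
  step 3: K(KS(KS)(I(SK)))(SK(KK(KI))(KS(KS)(I(SK))))(IKSI(S(SI(KK))))
  step 4: KS(KS)(I(SK))(IKSI(S(SI(KK))))
  step 5: S(I(SK))(IKSI(S(SI(KK))))
  step 6: S(SK)(IKSI(S(SI(KK))))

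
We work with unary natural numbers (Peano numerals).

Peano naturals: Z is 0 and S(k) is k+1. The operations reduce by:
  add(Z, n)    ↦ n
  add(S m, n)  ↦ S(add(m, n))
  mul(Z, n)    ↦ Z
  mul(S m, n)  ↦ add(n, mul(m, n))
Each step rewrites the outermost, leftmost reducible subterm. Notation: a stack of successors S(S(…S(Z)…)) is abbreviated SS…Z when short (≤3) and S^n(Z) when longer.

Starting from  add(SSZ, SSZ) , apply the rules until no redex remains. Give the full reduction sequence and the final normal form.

Answer: normal form = S^4(Z)  (in 3 steps)

Reduction:
  start: add(SSZ, SSZ)
  [1] S(add(SZ, SSZ))
  [2] S(S(add(Z, SSZ)))
  [3] S^4(Z)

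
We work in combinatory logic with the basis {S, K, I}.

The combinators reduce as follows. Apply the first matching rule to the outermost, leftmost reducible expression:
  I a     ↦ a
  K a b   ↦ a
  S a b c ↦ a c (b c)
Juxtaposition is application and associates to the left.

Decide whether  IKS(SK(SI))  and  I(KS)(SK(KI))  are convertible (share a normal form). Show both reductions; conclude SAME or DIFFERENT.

Answer: SAME — A ⇓ S, B ⇓ S

Derivation:
Term A:
  start: IKS(SK(SI))
  step 1: KS(SK(SI))
  step 2: S

Term B:
  start: I(KS)(SK(KI))
  step 1: KS(SK(KI))
  step 2: S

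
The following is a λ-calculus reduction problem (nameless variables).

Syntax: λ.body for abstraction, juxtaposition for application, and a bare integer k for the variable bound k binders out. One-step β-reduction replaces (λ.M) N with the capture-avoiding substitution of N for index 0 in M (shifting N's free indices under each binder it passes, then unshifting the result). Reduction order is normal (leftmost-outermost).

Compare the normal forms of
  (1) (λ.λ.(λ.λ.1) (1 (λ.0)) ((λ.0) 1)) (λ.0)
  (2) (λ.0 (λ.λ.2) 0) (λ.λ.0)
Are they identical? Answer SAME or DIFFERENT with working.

Answer: SAME — A ⇓ λ.λ.0, B ⇓ λ.λ.0

Reduction:
Term A:
  start: (λ.λ.(λ.λ.1) (1 (λ.0)) ((λ.0) 1)) (λ.0)
  →1  λ.(λ.λ.1) ((λ.0) (λ.0)) ((λ.0) (λ.0))
  →2  λ.(λ.(λ.0) (λ.0)) ((λ.0) (λ.0))
  →3  λ.(λ.0) (λ.0)
  →4  λ.λ.0

Term B:
  start: (λ.0 (λ.λ.2) 0) (λ.λ.0)
  →1  (λ.λ.0) (λ.λ.λ.λ.0) (λ.λ.0)
  →2  (λ.0) (λ.λ.0)
  →3  λ.λ.0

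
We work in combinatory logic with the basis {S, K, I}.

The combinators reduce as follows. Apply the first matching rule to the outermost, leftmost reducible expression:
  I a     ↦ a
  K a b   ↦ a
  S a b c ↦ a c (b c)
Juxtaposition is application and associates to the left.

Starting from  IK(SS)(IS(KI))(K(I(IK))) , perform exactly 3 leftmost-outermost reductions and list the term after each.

  start: IK(SS)(IS(KI))(K(I(IK)))
  step 1: K(SS)(IS(KI))(K(I(IK)))
  step 2: SS(K(I(IK)))
  step 3: SS(K(IK))

Answer: after 3 steps: SS(K(IK))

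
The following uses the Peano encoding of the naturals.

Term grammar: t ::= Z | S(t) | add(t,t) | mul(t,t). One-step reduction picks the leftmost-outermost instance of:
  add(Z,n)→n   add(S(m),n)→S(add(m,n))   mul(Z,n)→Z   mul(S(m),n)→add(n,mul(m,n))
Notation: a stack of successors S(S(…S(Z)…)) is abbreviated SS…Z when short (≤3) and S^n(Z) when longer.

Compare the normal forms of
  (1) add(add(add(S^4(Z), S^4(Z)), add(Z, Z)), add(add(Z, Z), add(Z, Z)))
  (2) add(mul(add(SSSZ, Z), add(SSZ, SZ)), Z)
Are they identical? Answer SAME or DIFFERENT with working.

Term A:
  start: add(add(add(S^4(Z), S^4(Z)), add(Z, Z)), add(add(Z, Z), add(Z, Z)))
  →1  add(add(S(add(SSSZ, S^4(Z))), add(Z, Z)), add(add(Z, Z), add(Z, Z)))
  →2  add(S(add(add(SSSZ, S^4(Z)), add(Z, Z))), add(add(Z, Z), add(Z, Z)))
  →3  S(add(add(add(SSSZ, S^4(Z)), add(Z, Z)), add(add(Z, Z), add(Z, Z))))
  →4  S(add(add(S(add(SSZ, S^4(Z))), add(Z, Z)), add(add(Z, Z), add(Z, Z))))
  →5  S(add(S(add(add(SSZ, S^4(Z)), add(Z, Z))), add(add(Z, Z), add(Z, Z))))
  →6  S(S(add(add(add(SSZ, S^4(Z)), add(Z, Z)), add(add(Z, Z), add(Z, Z)))))
  →7  S(S(add(add(S(add(SZ, S^4(Z))), add(Z, Z)), add(add(Z, Z), add(Z, Z)))))
  →8  S(S(add(S(add(add(SZ, S^4(Z)), add(Z, Z))), add(add(Z, Z), add(Z, Z)))))
  →9  S(S(S(add(add(add(SZ, S^4(Z)), add(Z, Z)), add(add(Z, Z), add(Z, Z))))))
  →10  S(S(S(add(add(S(add(Z, S^4(Z))), add(Z, Z)), add(add(Z, Z), add(Z, Z))))))
  →11  S(S(S(add(S(add(add(Z, S^4(Z)), add(Z, Z))), add(add(Z, Z), add(Z, Z))))))
  →12  S(S(S(S(add(add(add(Z, S^4(Z)), add(Z, Z)), add(add(Z, Z), add(Z, Z)))))))
  →13  S(S(S(S(add(add(S^4(Z), add(Z, Z)), add(add(Z, Z), add(Z, Z)))))))
  →14  S(S(S(S(add(S(add(SSSZ, add(Z, Z))), add(add(Z, Z), add(Z, Z)))))))
  →15  S(S(S(S(S(add(add(SSSZ, add(Z, Z)), add(add(Z, Z), add(Z, Z))))))))
  →16  S(S(S(S(S(add(S(add(SSZ, add(Z, Z))), add(add(Z, Z), add(Z, Z))))))))
  →17  S(S(S(S(S(S(add(add(SSZ, add(Z, Z)), add(add(Z, Z), add(Z, Z)))))))))
  →18  S(S(S(S(S(S(add(S(add(SZ, add(Z, Z))), add(add(Z, Z), add(Z, Z)))))))))
  →19  S(S(S(S(S(S(S(add(add(SZ, add(Z, Z)), add(add(Z, Z), add(Z, Z))))))))))
  →20  S(S(S(S(S(S(S(add(S(add(Z, add(Z, Z))), add(add(Z, Z), add(Z, Z))))))))))
  →21  S(S(S(S(S(S(S(S(add(add(Z, add(Z, Z)), add(add(Z, Z), add(Z, Z)))))))))))
  →22  S(S(S(S(S(S(S(S(add(add(Z, Z), add(add(Z, Z), add(Z, Z)))))))))))
  →23  S(S(S(S(S(S(S(S(add(Z, add(add(Z, Z), add(Z, Z)))))))))))
  →24  S(S(S(S(S(S(S(S(add(add(Z, Z), add(Z, Z))))))))))
  →25  S(S(S(S(S(S(S(S(add(Z, add(Z, Z))))))))))
  →26  S(S(S(S(S(S(S(S(add(Z, Z)))))))))
  →27  S^8(Z)

Term B:
  start: add(mul(add(SSSZ, Z), add(SSZ, SZ)), Z)
  →1  add(mul(S(add(SSZ, Z)), add(SSZ, SZ)), Z)
  →2  add(add(add(SSZ, SZ), mul(add(SSZ, Z), add(SSZ, SZ))), Z)
  →3  add(add(S(add(SZ, SZ)), mul(add(SSZ, Z), add(SSZ, SZ))), Z)
  →4  add(S(add(add(SZ, SZ), mul(add(SSZ, Z), add(SSZ, SZ)))), Z)
  →5  S(add(add(add(SZ, SZ), mul(add(SSZ, Z), add(SSZ, SZ))), Z))
  →6  S(add(add(S(add(Z, SZ)), mul(add(SSZ, Z), add(SSZ, SZ))), Z))
  →7  S(add(S(add(add(Z, SZ), mul(add(SSZ, Z), add(SSZ, SZ)))), Z))
  →8  S(S(add(add(add(Z, SZ), mul(add(SSZ, Z), add(SSZ, SZ))), Z)))
  →9  S(S(add(add(SZ, mul(add(SSZ, Z), add(SSZ, SZ))), Z)))
  →10  S(S(add(S(add(Z, mul(add(SSZ, Z), add(SSZ, SZ)))), Z)))
  →11  S(S(S(add(add(Z, mul(add(SSZ, Z), add(SSZ, SZ))), Z))))
  →12  S(S(S(add(mul(add(SSZ, Z), add(SSZ, SZ)), Z))))
  →13  S(S(S(add(mul(S(add(SZ, Z)), add(SSZ, SZ)), Z))))
  →14  S(S(S(add(add(add(SSZ, SZ), mul(add(SZ, Z), add(SSZ, SZ))), Z))))
  →15  S(S(S(add(add(S(add(SZ, SZ)), mul(add(SZ, Z), add(SSZ, SZ))), Z))))
  →16  S(S(S(add(S(add(add(SZ, SZ), mul(add(SZ, Z), add(SSZ, SZ)))), Z))))
  →17  S(S(S(S(add(add(add(SZ, SZ), mul(add(SZ, Z), add(SSZ, SZ))), Z)))))
  →18  S(S(S(S(add(add(S(add(Z, SZ)), mul(add(SZ, Z), add(SSZ, SZ))), Z)))))
  →19  S(S(S(S(add(S(add(add(Z, SZ), mul(add(SZ, Z), add(SSZ, SZ)))), Z)))))
  →20  S(S(S(S(S(add(add(add(Z, SZ), mul(add(SZ, Z), add(SSZ, SZ))), Z))))))
  →21  S(S(S(S(S(add(add(SZ, mul(add(SZ, Z), add(SSZ, SZ))), Z))))))
  →22  S(S(S(S(S(add(S(add(Z, mul(add(SZ, Z), add(SSZ, SZ)))), Z))))))
  →23  S(S(S(S(S(S(add(add(Z, mul(add(SZ, Z), add(SSZ, SZ))), Z)))))))
  →24  S(S(S(S(S(S(add(mul(add(SZ, Z), add(SSZ, SZ)), Z)))))))
  →25  S(S(S(S(S(S(add(mul(S(add(Z, Z)), add(SSZ, SZ)), Z)))))))
  →26  S(S(S(S(S(S(add(add(add(SSZ, SZ), mul(add(Z, Z), add(SSZ, SZ))), Z)))))))
  →27  S(S(S(S(S(S(add(add(S(add(SZ, SZ)), mul(add(Z, Z), add(SSZ, SZ))), Z)))))))
  →28  S(S(S(S(S(S(add(S(add(add(SZ, SZ), mul(add(Z, Z), add(SSZ, SZ)))), Z)))))))
  →29  S(S(S(S(S(S(S(add(add(add(SZ, SZ), mul(add(Z, Z), add(SSZ, SZ))), Z))))))))
  →30  S(S(S(S(S(S(S(add(add(S(add(Z, SZ)), mul(add(Z, Z), add(SSZ, SZ))), Z))))))))
  →31  S(S(S(S(S(S(S(add(S(add(add(Z, SZ), mul(add(Z, Z), add(SSZ, SZ)))), Z))))))))
  →32  S(S(S(S(S(S(S(S(add(add(add(Z, SZ), mul(add(Z, Z), add(SSZ, SZ))), Z)))))))))
  →33  S(S(S(S(S(S(S(S(add(add(SZ, mul(add(Z, Z), add(SSZ, SZ))), Z)))))))))
  →34  S(S(S(S(S(S(S(S(add(S(add(Z, mul(add(Z, Z), add(SSZ, SZ)))), Z)))))))))
  →35  S(S(S(S(S(S(S(S(S(add(add(Z, mul(add(Z, Z), add(SSZ, SZ))), Z))))))))))
  →36  S(S(S(S(S(S(S(S(S(add(mul(add(Z, Z), add(SSZ, SZ)), Z))))))))))
  →37  S(S(S(S(S(S(S(S(S(add(mul(Z, add(SSZ, SZ)), Z))))))))))
  →38  S(S(S(S(S(S(S(S(S(add(Z, Z))))))))))
  →39  S^9(Z)

Answer: DIFFERENT — A ⇓ S^8(Z), B ⇓ S^9(Z)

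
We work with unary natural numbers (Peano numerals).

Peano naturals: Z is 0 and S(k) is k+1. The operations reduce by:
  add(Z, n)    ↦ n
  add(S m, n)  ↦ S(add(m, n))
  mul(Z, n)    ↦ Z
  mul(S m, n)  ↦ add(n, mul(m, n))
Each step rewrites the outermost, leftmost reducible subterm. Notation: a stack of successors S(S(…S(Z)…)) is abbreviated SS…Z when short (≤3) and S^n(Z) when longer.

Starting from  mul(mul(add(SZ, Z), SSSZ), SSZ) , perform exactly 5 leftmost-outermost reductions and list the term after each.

  start: mul(mul(add(SZ, Z), SSSZ), SSZ)
  step 1: mul(mul(S(add(Z, Z)), SSSZ), SSZ)
  step 2: mul(add(SSSZ, mul(add(Z, Z), SSSZ)), SSZ)
  step 3: mul(S(add(SSZ, mul(add(Z, Z), SSSZ))), SSZ)
  step 4: add(SSZ, mul(add(SSZ, mul(add(Z, Z), SSSZ)), SSZ))
  step 5: S(add(SZ, mul(add(SSZ, mul(add(Z, Z), SSSZ)), SSZ)))

Answer: after 5 steps: S(add(SZ, mul(add(SSZ, mul(add(Z, Z), SSSZ)), SSZ)))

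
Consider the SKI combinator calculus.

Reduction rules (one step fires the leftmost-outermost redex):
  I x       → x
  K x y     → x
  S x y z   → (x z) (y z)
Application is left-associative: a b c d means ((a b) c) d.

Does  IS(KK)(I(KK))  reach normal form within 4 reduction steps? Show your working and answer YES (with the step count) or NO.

  start: IS(KK)(I(KK))
  →1  S(KK)(I(KK))
  →2  S(KK)(KK)

Answer: YES — reaches normal form S(KK)(KK) in 2 ≤ 4 steps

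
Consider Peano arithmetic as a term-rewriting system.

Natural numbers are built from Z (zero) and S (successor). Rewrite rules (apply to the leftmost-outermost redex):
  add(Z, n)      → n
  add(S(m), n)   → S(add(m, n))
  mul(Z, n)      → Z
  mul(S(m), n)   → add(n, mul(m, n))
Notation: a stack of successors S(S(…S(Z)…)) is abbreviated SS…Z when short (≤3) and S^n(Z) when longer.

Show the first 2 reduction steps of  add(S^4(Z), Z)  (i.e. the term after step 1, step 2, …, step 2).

  start: add(S^4(Z), Z)
  →1  S(add(SSSZ, Z))
  →2  S(S(add(SSZ, Z)))

Answer: after 2 steps: S(S(add(SSZ, Z)))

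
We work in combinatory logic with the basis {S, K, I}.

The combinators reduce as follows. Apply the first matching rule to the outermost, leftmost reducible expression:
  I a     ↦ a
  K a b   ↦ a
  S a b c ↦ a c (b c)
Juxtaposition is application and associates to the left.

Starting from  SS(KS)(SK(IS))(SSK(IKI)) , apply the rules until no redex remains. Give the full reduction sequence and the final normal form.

  start: SS(KS)(SK(IS))(SSK(IKI))
  step 1: S(SK(IS))(KS(SK(IS)))(SSK(IKI))
  step 2: SK(IS)(SSK(IKI))(KS(SK(IS))(SSK(IKI)))
  step 3: K(SSK(IKI))(IS(SSK(IKI)))(KS(SK(IS))(SSK(IKI)))
  step 4: SSK(IKI)(KS(SK(IS))(SSK(IKI)))
  step 5: S(IKI)(K(IKI))(KS(SK(IS))(SSK(IKI)))
  step 6: IKI(KS(SK(IS))(SSK(IKI)))(K(IKI)(KS(SK(IS))(SSK(IKI))))
  step 7: KI(KS(SK(IS))(SSK(IKI)))(K(IKI)(KS(SK(IS))(SSK(IKI))))
  step 8: I(K(IKI)(KS(SK(IS))(SSK(IKI))))
  step 9: K(IKI)(KS(SK(IS))(SSK(IKI)))
  step 10: IKI
  step 11: KI

Answer: normal form = KI  (in 11 steps)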